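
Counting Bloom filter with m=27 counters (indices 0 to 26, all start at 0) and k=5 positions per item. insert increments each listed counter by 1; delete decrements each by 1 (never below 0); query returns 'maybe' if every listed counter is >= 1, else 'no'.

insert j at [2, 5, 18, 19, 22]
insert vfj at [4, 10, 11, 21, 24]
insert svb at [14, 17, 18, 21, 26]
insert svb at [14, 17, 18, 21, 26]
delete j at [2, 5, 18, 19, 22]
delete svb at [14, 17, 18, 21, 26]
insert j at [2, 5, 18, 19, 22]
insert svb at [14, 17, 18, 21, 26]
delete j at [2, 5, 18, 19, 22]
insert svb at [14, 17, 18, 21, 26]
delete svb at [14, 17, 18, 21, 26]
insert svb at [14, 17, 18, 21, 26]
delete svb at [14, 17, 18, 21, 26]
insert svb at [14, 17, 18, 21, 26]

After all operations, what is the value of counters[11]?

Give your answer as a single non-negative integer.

Answer: 1

Derivation:
Step 1: insert j at [2, 5, 18, 19, 22] -> counters=[0,0,1,0,0,1,0,0,0,0,0,0,0,0,0,0,0,0,1,1,0,0,1,0,0,0,0]
Step 2: insert vfj at [4, 10, 11, 21, 24] -> counters=[0,0,1,0,1,1,0,0,0,0,1,1,0,0,0,0,0,0,1,1,0,1,1,0,1,0,0]
Step 3: insert svb at [14, 17, 18, 21, 26] -> counters=[0,0,1,0,1,1,0,0,0,0,1,1,0,0,1,0,0,1,2,1,0,2,1,0,1,0,1]
Step 4: insert svb at [14, 17, 18, 21, 26] -> counters=[0,0,1,0,1,1,0,0,0,0,1,1,0,0,2,0,0,2,3,1,0,3,1,0,1,0,2]
Step 5: delete j at [2, 5, 18, 19, 22] -> counters=[0,0,0,0,1,0,0,0,0,0,1,1,0,0,2,0,0,2,2,0,0,3,0,0,1,0,2]
Step 6: delete svb at [14, 17, 18, 21, 26] -> counters=[0,0,0,0,1,0,0,0,0,0,1,1,0,0,1,0,0,1,1,0,0,2,0,0,1,0,1]
Step 7: insert j at [2, 5, 18, 19, 22] -> counters=[0,0,1,0,1,1,0,0,0,0,1,1,0,0,1,0,0,1,2,1,0,2,1,0,1,0,1]
Step 8: insert svb at [14, 17, 18, 21, 26] -> counters=[0,0,1,0,1,1,0,0,0,0,1,1,0,0,2,0,0,2,3,1,0,3,1,0,1,0,2]
Step 9: delete j at [2, 5, 18, 19, 22] -> counters=[0,0,0,0,1,0,0,0,0,0,1,1,0,0,2,0,0,2,2,0,0,3,0,0,1,0,2]
Step 10: insert svb at [14, 17, 18, 21, 26] -> counters=[0,0,0,0,1,0,0,0,0,0,1,1,0,0,3,0,0,3,3,0,0,4,0,0,1,0,3]
Step 11: delete svb at [14, 17, 18, 21, 26] -> counters=[0,0,0,0,1,0,0,0,0,0,1,1,0,0,2,0,0,2,2,0,0,3,0,0,1,0,2]
Step 12: insert svb at [14, 17, 18, 21, 26] -> counters=[0,0,0,0,1,0,0,0,0,0,1,1,0,0,3,0,0,3,3,0,0,4,0,0,1,0,3]
Step 13: delete svb at [14, 17, 18, 21, 26] -> counters=[0,0,0,0,1,0,0,0,0,0,1,1,0,0,2,0,0,2,2,0,0,3,0,0,1,0,2]
Step 14: insert svb at [14, 17, 18, 21, 26] -> counters=[0,0,0,0,1,0,0,0,0,0,1,1,0,0,3,0,0,3,3,0,0,4,0,0,1,0,3]
Final counters=[0,0,0,0,1,0,0,0,0,0,1,1,0,0,3,0,0,3,3,0,0,4,0,0,1,0,3] -> counters[11]=1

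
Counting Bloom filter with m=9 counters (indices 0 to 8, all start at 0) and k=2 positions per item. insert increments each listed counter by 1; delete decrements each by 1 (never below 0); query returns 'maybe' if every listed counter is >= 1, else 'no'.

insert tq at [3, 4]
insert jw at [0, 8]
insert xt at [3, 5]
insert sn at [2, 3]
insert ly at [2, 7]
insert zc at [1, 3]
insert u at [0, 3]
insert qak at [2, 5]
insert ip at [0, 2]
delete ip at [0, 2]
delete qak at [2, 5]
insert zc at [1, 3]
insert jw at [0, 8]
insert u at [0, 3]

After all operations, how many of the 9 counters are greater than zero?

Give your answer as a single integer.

Answer: 8

Derivation:
Step 1: insert tq at [3, 4] -> counters=[0,0,0,1,1,0,0,0,0]
Step 2: insert jw at [0, 8] -> counters=[1,0,0,1,1,0,0,0,1]
Step 3: insert xt at [3, 5] -> counters=[1,0,0,2,1,1,0,0,1]
Step 4: insert sn at [2, 3] -> counters=[1,0,1,3,1,1,0,0,1]
Step 5: insert ly at [2, 7] -> counters=[1,0,2,3,1,1,0,1,1]
Step 6: insert zc at [1, 3] -> counters=[1,1,2,4,1,1,0,1,1]
Step 7: insert u at [0, 3] -> counters=[2,1,2,5,1,1,0,1,1]
Step 8: insert qak at [2, 5] -> counters=[2,1,3,5,1,2,0,1,1]
Step 9: insert ip at [0, 2] -> counters=[3,1,4,5,1,2,0,1,1]
Step 10: delete ip at [0, 2] -> counters=[2,1,3,5,1,2,0,1,1]
Step 11: delete qak at [2, 5] -> counters=[2,1,2,5,1,1,0,1,1]
Step 12: insert zc at [1, 3] -> counters=[2,2,2,6,1,1,0,1,1]
Step 13: insert jw at [0, 8] -> counters=[3,2,2,6,1,1,0,1,2]
Step 14: insert u at [0, 3] -> counters=[4,2,2,7,1,1,0,1,2]
Final counters=[4,2,2,7,1,1,0,1,2] -> 8 nonzero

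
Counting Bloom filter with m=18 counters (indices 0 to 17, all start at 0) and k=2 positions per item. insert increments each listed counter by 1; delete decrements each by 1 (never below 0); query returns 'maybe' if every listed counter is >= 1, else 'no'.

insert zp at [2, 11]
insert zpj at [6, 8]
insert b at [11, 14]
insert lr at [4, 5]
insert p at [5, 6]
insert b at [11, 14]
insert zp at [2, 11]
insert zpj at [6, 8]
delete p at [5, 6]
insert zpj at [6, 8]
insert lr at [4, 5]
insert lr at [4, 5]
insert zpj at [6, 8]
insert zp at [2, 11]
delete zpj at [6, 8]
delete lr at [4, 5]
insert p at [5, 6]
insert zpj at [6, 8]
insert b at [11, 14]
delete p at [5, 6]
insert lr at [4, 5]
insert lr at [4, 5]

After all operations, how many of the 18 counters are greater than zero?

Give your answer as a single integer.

Step 1: insert zp at [2, 11] -> counters=[0,0,1,0,0,0,0,0,0,0,0,1,0,0,0,0,0,0]
Step 2: insert zpj at [6, 8] -> counters=[0,0,1,0,0,0,1,0,1,0,0,1,0,0,0,0,0,0]
Step 3: insert b at [11, 14] -> counters=[0,0,1,0,0,0,1,0,1,0,0,2,0,0,1,0,0,0]
Step 4: insert lr at [4, 5] -> counters=[0,0,1,0,1,1,1,0,1,0,0,2,0,0,1,0,0,0]
Step 5: insert p at [5, 6] -> counters=[0,0,1,0,1,2,2,0,1,0,0,2,0,0,1,0,0,0]
Step 6: insert b at [11, 14] -> counters=[0,0,1,0,1,2,2,0,1,0,0,3,0,0,2,0,0,0]
Step 7: insert zp at [2, 11] -> counters=[0,0,2,0,1,2,2,0,1,0,0,4,0,0,2,0,0,0]
Step 8: insert zpj at [6, 8] -> counters=[0,0,2,0,1,2,3,0,2,0,0,4,0,0,2,0,0,0]
Step 9: delete p at [5, 6] -> counters=[0,0,2,0,1,1,2,0,2,0,0,4,0,0,2,0,0,0]
Step 10: insert zpj at [6, 8] -> counters=[0,0,2,0,1,1,3,0,3,0,0,4,0,0,2,0,0,0]
Step 11: insert lr at [4, 5] -> counters=[0,0,2,0,2,2,3,0,3,0,0,4,0,0,2,0,0,0]
Step 12: insert lr at [4, 5] -> counters=[0,0,2,0,3,3,3,0,3,0,0,4,0,0,2,0,0,0]
Step 13: insert zpj at [6, 8] -> counters=[0,0,2,0,3,3,4,0,4,0,0,4,0,0,2,0,0,0]
Step 14: insert zp at [2, 11] -> counters=[0,0,3,0,3,3,4,0,4,0,0,5,0,0,2,0,0,0]
Step 15: delete zpj at [6, 8] -> counters=[0,0,3,0,3,3,3,0,3,0,0,5,0,0,2,0,0,0]
Step 16: delete lr at [4, 5] -> counters=[0,0,3,0,2,2,3,0,3,0,0,5,0,0,2,0,0,0]
Step 17: insert p at [5, 6] -> counters=[0,0,3,0,2,3,4,0,3,0,0,5,0,0,2,0,0,0]
Step 18: insert zpj at [6, 8] -> counters=[0,0,3,0,2,3,5,0,4,0,0,5,0,0,2,0,0,0]
Step 19: insert b at [11, 14] -> counters=[0,0,3,0,2,3,5,0,4,0,0,6,0,0,3,0,0,0]
Step 20: delete p at [5, 6] -> counters=[0,0,3,0,2,2,4,0,4,0,0,6,0,0,3,0,0,0]
Step 21: insert lr at [4, 5] -> counters=[0,0,3,0,3,3,4,0,4,0,0,6,0,0,3,0,0,0]
Step 22: insert lr at [4, 5] -> counters=[0,0,3,0,4,4,4,0,4,0,0,6,0,0,3,0,0,0]
Final counters=[0,0,3,0,4,4,4,0,4,0,0,6,0,0,3,0,0,0] -> 7 nonzero

Answer: 7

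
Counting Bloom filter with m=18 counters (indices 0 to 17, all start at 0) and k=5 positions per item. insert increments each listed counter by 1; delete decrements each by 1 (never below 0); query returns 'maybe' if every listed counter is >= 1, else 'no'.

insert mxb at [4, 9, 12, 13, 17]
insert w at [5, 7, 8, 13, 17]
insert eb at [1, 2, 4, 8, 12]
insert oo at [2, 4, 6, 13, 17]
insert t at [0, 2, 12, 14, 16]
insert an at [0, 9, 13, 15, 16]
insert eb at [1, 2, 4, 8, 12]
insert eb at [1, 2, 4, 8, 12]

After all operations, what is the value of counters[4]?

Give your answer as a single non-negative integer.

Step 1: insert mxb at [4, 9, 12, 13, 17] -> counters=[0,0,0,0,1,0,0,0,0,1,0,0,1,1,0,0,0,1]
Step 2: insert w at [5, 7, 8, 13, 17] -> counters=[0,0,0,0,1,1,0,1,1,1,0,0,1,2,0,0,0,2]
Step 3: insert eb at [1, 2, 4, 8, 12] -> counters=[0,1,1,0,2,1,0,1,2,1,0,0,2,2,0,0,0,2]
Step 4: insert oo at [2, 4, 6, 13, 17] -> counters=[0,1,2,0,3,1,1,1,2,1,0,0,2,3,0,0,0,3]
Step 5: insert t at [0, 2, 12, 14, 16] -> counters=[1,1,3,0,3,1,1,1,2,1,0,0,3,3,1,0,1,3]
Step 6: insert an at [0, 9, 13, 15, 16] -> counters=[2,1,3,0,3,1,1,1,2,2,0,0,3,4,1,1,2,3]
Step 7: insert eb at [1, 2, 4, 8, 12] -> counters=[2,2,4,0,4,1,1,1,3,2,0,0,4,4,1,1,2,3]
Step 8: insert eb at [1, 2, 4, 8, 12] -> counters=[2,3,5,0,5,1,1,1,4,2,0,0,5,4,1,1,2,3]
Final counters=[2,3,5,0,5,1,1,1,4,2,0,0,5,4,1,1,2,3] -> counters[4]=5

Answer: 5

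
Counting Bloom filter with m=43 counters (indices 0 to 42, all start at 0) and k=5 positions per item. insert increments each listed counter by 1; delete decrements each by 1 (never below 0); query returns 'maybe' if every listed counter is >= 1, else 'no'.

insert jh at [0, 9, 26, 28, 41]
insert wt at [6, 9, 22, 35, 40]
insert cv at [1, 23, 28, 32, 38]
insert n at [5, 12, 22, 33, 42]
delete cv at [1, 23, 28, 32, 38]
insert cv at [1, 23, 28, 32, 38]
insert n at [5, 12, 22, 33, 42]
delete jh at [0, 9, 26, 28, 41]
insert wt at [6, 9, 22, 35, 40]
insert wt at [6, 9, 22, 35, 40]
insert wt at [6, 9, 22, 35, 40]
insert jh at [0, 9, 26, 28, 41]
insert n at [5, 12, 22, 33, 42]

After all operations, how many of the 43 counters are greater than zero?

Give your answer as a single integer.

Answer: 17

Derivation:
Step 1: insert jh at [0, 9, 26, 28, 41] -> counters=[1,0,0,0,0,0,0,0,0,1,0,0,0,0,0,0,0,0,0,0,0,0,0,0,0,0,1,0,1,0,0,0,0,0,0,0,0,0,0,0,0,1,0]
Step 2: insert wt at [6, 9, 22, 35, 40] -> counters=[1,0,0,0,0,0,1,0,0,2,0,0,0,0,0,0,0,0,0,0,0,0,1,0,0,0,1,0,1,0,0,0,0,0,0,1,0,0,0,0,1,1,0]
Step 3: insert cv at [1, 23, 28, 32, 38] -> counters=[1,1,0,0,0,0,1,0,0,2,0,0,0,0,0,0,0,0,0,0,0,0,1,1,0,0,1,0,2,0,0,0,1,0,0,1,0,0,1,0,1,1,0]
Step 4: insert n at [5, 12, 22, 33, 42] -> counters=[1,1,0,0,0,1,1,0,0,2,0,0,1,0,0,0,0,0,0,0,0,0,2,1,0,0,1,0,2,0,0,0,1,1,0,1,0,0,1,0,1,1,1]
Step 5: delete cv at [1, 23, 28, 32, 38] -> counters=[1,0,0,0,0,1,1,0,0,2,0,0,1,0,0,0,0,0,0,0,0,0,2,0,0,0,1,0,1,0,0,0,0,1,0,1,0,0,0,0,1,1,1]
Step 6: insert cv at [1, 23, 28, 32, 38] -> counters=[1,1,0,0,0,1,1,0,0,2,0,0,1,0,0,0,0,0,0,0,0,0,2,1,0,0,1,0,2,0,0,0,1,1,0,1,0,0,1,0,1,1,1]
Step 7: insert n at [5, 12, 22, 33, 42] -> counters=[1,1,0,0,0,2,1,0,0,2,0,0,2,0,0,0,0,0,0,0,0,0,3,1,0,0,1,0,2,0,0,0,1,2,0,1,0,0,1,0,1,1,2]
Step 8: delete jh at [0, 9, 26, 28, 41] -> counters=[0,1,0,0,0,2,1,0,0,1,0,0,2,0,0,0,0,0,0,0,0,0,3,1,0,0,0,0,1,0,0,0,1,2,0,1,0,0,1,0,1,0,2]
Step 9: insert wt at [6, 9, 22, 35, 40] -> counters=[0,1,0,0,0,2,2,0,0,2,0,0,2,0,0,0,0,0,0,0,0,0,4,1,0,0,0,0,1,0,0,0,1,2,0,2,0,0,1,0,2,0,2]
Step 10: insert wt at [6, 9, 22, 35, 40] -> counters=[0,1,0,0,0,2,3,0,0,3,0,0,2,0,0,0,0,0,0,0,0,0,5,1,0,0,0,0,1,0,0,0,1,2,0,3,0,0,1,0,3,0,2]
Step 11: insert wt at [6, 9, 22, 35, 40] -> counters=[0,1,0,0,0,2,4,0,0,4,0,0,2,0,0,0,0,0,0,0,0,0,6,1,0,0,0,0,1,0,0,0,1,2,0,4,0,0,1,0,4,0,2]
Step 12: insert jh at [0, 9, 26, 28, 41] -> counters=[1,1,0,0,0,2,4,0,0,5,0,0,2,0,0,0,0,0,0,0,0,0,6,1,0,0,1,0,2,0,0,0,1,2,0,4,0,0,1,0,4,1,2]
Step 13: insert n at [5, 12, 22, 33, 42] -> counters=[1,1,0,0,0,3,4,0,0,5,0,0,3,0,0,0,0,0,0,0,0,0,7,1,0,0,1,0,2,0,0,0,1,3,0,4,0,0,1,0,4,1,3]
Final counters=[1,1,0,0,0,3,4,0,0,5,0,0,3,0,0,0,0,0,0,0,0,0,7,1,0,0,1,0,2,0,0,0,1,3,0,4,0,0,1,0,4,1,3] -> 17 nonzero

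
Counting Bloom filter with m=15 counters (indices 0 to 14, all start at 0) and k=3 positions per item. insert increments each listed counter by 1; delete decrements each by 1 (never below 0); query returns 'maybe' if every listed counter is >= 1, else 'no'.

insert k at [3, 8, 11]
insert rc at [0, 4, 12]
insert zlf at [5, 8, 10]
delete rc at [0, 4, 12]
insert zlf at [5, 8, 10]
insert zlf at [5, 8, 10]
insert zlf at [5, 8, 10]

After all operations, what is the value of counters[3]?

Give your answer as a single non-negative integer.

Answer: 1

Derivation:
Step 1: insert k at [3, 8, 11] -> counters=[0,0,0,1,0,0,0,0,1,0,0,1,0,0,0]
Step 2: insert rc at [0, 4, 12] -> counters=[1,0,0,1,1,0,0,0,1,0,0,1,1,0,0]
Step 3: insert zlf at [5, 8, 10] -> counters=[1,0,0,1,1,1,0,0,2,0,1,1,1,0,0]
Step 4: delete rc at [0, 4, 12] -> counters=[0,0,0,1,0,1,0,0,2,0,1,1,0,0,0]
Step 5: insert zlf at [5, 8, 10] -> counters=[0,0,0,1,0,2,0,0,3,0,2,1,0,0,0]
Step 6: insert zlf at [5, 8, 10] -> counters=[0,0,0,1,0,3,0,0,4,0,3,1,0,0,0]
Step 7: insert zlf at [5, 8, 10] -> counters=[0,0,0,1,0,4,0,0,5,0,4,1,0,0,0]
Final counters=[0,0,0,1,0,4,0,0,5,0,4,1,0,0,0] -> counters[3]=1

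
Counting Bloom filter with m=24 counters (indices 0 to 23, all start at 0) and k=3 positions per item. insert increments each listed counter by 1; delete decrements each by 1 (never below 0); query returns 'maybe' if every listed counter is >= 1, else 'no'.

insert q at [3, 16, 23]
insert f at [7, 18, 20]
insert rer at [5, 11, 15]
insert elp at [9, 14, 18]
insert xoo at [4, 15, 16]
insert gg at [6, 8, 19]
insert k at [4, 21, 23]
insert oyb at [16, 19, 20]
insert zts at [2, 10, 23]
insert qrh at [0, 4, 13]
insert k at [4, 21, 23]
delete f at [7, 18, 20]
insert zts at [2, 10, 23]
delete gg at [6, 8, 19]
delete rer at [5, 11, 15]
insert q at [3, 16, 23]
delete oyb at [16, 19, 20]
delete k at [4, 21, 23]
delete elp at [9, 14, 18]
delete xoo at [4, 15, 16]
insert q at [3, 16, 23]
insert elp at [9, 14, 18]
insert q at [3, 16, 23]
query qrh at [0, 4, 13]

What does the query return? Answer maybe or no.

Answer: maybe

Derivation:
Step 1: insert q at [3, 16, 23] -> counters=[0,0,0,1,0,0,0,0,0,0,0,0,0,0,0,0,1,0,0,0,0,0,0,1]
Step 2: insert f at [7, 18, 20] -> counters=[0,0,0,1,0,0,0,1,0,0,0,0,0,0,0,0,1,0,1,0,1,0,0,1]
Step 3: insert rer at [5, 11, 15] -> counters=[0,0,0,1,0,1,0,1,0,0,0,1,0,0,0,1,1,0,1,0,1,0,0,1]
Step 4: insert elp at [9, 14, 18] -> counters=[0,0,0,1,0,1,0,1,0,1,0,1,0,0,1,1,1,0,2,0,1,0,0,1]
Step 5: insert xoo at [4, 15, 16] -> counters=[0,0,0,1,1,1,0,1,0,1,0,1,0,0,1,2,2,0,2,0,1,0,0,1]
Step 6: insert gg at [6, 8, 19] -> counters=[0,0,0,1,1,1,1,1,1,1,0,1,0,0,1,2,2,0,2,1,1,0,0,1]
Step 7: insert k at [4, 21, 23] -> counters=[0,0,0,1,2,1,1,1,1,1,0,1,0,0,1,2,2,0,2,1,1,1,0,2]
Step 8: insert oyb at [16, 19, 20] -> counters=[0,0,0,1,2,1,1,1,1,1,0,1,0,0,1,2,3,0,2,2,2,1,0,2]
Step 9: insert zts at [2, 10, 23] -> counters=[0,0,1,1,2,1,1,1,1,1,1,1,0,0,1,2,3,0,2,2,2,1,0,3]
Step 10: insert qrh at [0, 4, 13] -> counters=[1,0,1,1,3,1,1,1,1,1,1,1,0,1,1,2,3,0,2,2,2,1,0,3]
Step 11: insert k at [4, 21, 23] -> counters=[1,0,1,1,4,1,1,1,1,1,1,1,0,1,1,2,3,0,2,2,2,2,0,4]
Step 12: delete f at [7, 18, 20] -> counters=[1,0,1,1,4,1,1,0,1,1,1,1,0,1,1,2,3,0,1,2,1,2,0,4]
Step 13: insert zts at [2, 10, 23] -> counters=[1,0,2,1,4,1,1,0,1,1,2,1,0,1,1,2,3,0,1,2,1,2,0,5]
Step 14: delete gg at [6, 8, 19] -> counters=[1,0,2,1,4,1,0,0,0,1,2,1,0,1,1,2,3,0,1,1,1,2,0,5]
Step 15: delete rer at [5, 11, 15] -> counters=[1,0,2,1,4,0,0,0,0,1,2,0,0,1,1,1,3,0,1,1,1,2,0,5]
Step 16: insert q at [3, 16, 23] -> counters=[1,0,2,2,4,0,0,0,0,1,2,0,0,1,1,1,4,0,1,1,1,2,0,6]
Step 17: delete oyb at [16, 19, 20] -> counters=[1,0,2,2,4,0,0,0,0,1,2,0,0,1,1,1,3,0,1,0,0,2,0,6]
Step 18: delete k at [4, 21, 23] -> counters=[1,0,2,2,3,0,0,0,0,1,2,0,0,1,1,1,3,0,1,0,0,1,0,5]
Step 19: delete elp at [9, 14, 18] -> counters=[1,0,2,2,3,0,0,0,0,0,2,0,0,1,0,1,3,0,0,0,0,1,0,5]
Step 20: delete xoo at [4, 15, 16] -> counters=[1,0,2,2,2,0,0,0,0,0,2,0,0,1,0,0,2,0,0,0,0,1,0,5]
Step 21: insert q at [3, 16, 23] -> counters=[1,0,2,3,2,0,0,0,0,0,2,0,0,1,0,0,3,0,0,0,0,1,0,6]
Step 22: insert elp at [9, 14, 18] -> counters=[1,0,2,3,2,0,0,0,0,1,2,0,0,1,1,0,3,0,1,0,0,1,0,6]
Step 23: insert q at [3, 16, 23] -> counters=[1,0,2,4,2,0,0,0,0,1,2,0,0,1,1,0,4,0,1,0,0,1,0,7]
Query qrh: check counters[0]=1 counters[4]=2 counters[13]=1 -> maybe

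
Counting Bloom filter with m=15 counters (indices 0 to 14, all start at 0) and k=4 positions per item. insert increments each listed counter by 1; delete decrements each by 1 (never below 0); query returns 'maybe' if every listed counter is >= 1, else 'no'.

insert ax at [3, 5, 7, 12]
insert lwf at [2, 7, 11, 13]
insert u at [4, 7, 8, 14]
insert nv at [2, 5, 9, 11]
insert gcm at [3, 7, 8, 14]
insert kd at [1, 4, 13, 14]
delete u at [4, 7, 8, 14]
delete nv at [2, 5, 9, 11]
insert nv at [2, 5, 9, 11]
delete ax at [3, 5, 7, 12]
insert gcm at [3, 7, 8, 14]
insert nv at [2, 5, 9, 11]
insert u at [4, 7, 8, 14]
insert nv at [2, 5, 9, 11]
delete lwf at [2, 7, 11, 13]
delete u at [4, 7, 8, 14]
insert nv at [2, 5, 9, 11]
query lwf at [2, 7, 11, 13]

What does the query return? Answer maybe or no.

Answer: maybe

Derivation:
Step 1: insert ax at [3, 5, 7, 12] -> counters=[0,0,0,1,0,1,0,1,0,0,0,0,1,0,0]
Step 2: insert lwf at [2, 7, 11, 13] -> counters=[0,0,1,1,0,1,0,2,0,0,0,1,1,1,0]
Step 3: insert u at [4, 7, 8, 14] -> counters=[0,0,1,1,1,1,0,3,1,0,0,1,1,1,1]
Step 4: insert nv at [2, 5, 9, 11] -> counters=[0,0,2,1,1,2,0,3,1,1,0,2,1,1,1]
Step 5: insert gcm at [3, 7, 8, 14] -> counters=[0,0,2,2,1,2,0,4,2,1,0,2,1,1,2]
Step 6: insert kd at [1, 4, 13, 14] -> counters=[0,1,2,2,2,2,0,4,2,1,0,2,1,2,3]
Step 7: delete u at [4, 7, 8, 14] -> counters=[0,1,2,2,1,2,0,3,1,1,0,2,1,2,2]
Step 8: delete nv at [2, 5, 9, 11] -> counters=[0,1,1,2,1,1,0,3,1,0,0,1,1,2,2]
Step 9: insert nv at [2, 5, 9, 11] -> counters=[0,1,2,2,1,2,0,3,1,1,0,2,1,2,2]
Step 10: delete ax at [3, 5, 7, 12] -> counters=[0,1,2,1,1,1,0,2,1,1,0,2,0,2,2]
Step 11: insert gcm at [3, 7, 8, 14] -> counters=[0,1,2,2,1,1,0,3,2,1,0,2,0,2,3]
Step 12: insert nv at [2, 5, 9, 11] -> counters=[0,1,3,2,1,2,0,3,2,2,0,3,0,2,3]
Step 13: insert u at [4, 7, 8, 14] -> counters=[0,1,3,2,2,2,0,4,3,2,0,3,0,2,4]
Step 14: insert nv at [2, 5, 9, 11] -> counters=[0,1,4,2,2,3,0,4,3,3,0,4,0,2,4]
Step 15: delete lwf at [2, 7, 11, 13] -> counters=[0,1,3,2,2,3,0,3,3,3,0,3,0,1,4]
Step 16: delete u at [4, 7, 8, 14] -> counters=[0,1,3,2,1,3,0,2,2,3,0,3,0,1,3]
Step 17: insert nv at [2, 5, 9, 11] -> counters=[0,1,4,2,1,4,0,2,2,4,0,4,0,1,3]
Query lwf: check counters[2]=4 counters[7]=2 counters[11]=4 counters[13]=1 -> maybe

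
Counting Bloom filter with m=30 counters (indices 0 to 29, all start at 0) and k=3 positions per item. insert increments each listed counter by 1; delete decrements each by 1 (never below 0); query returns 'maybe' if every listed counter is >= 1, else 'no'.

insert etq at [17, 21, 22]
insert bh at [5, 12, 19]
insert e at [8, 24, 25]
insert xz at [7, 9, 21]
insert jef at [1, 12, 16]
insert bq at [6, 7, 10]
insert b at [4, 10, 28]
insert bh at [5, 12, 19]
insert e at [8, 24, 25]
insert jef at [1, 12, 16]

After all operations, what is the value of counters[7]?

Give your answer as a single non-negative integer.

Step 1: insert etq at [17, 21, 22] -> counters=[0,0,0,0,0,0,0,0,0,0,0,0,0,0,0,0,0,1,0,0,0,1,1,0,0,0,0,0,0,0]
Step 2: insert bh at [5, 12, 19] -> counters=[0,0,0,0,0,1,0,0,0,0,0,0,1,0,0,0,0,1,0,1,0,1,1,0,0,0,0,0,0,0]
Step 3: insert e at [8, 24, 25] -> counters=[0,0,0,0,0,1,0,0,1,0,0,0,1,0,0,0,0,1,0,1,0,1,1,0,1,1,0,0,0,0]
Step 4: insert xz at [7, 9, 21] -> counters=[0,0,0,0,0,1,0,1,1,1,0,0,1,0,0,0,0,1,0,1,0,2,1,0,1,1,0,0,0,0]
Step 5: insert jef at [1, 12, 16] -> counters=[0,1,0,0,0,1,0,1,1,1,0,0,2,0,0,0,1,1,0,1,0,2,1,0,1,1,0,0,0,0]
Step 6: insert bq at [6, 7, 10] -> counters=[0,1,0,0,0,1,1,2,1,1,1,0,2,0,0,0,1,1,0,1,0,2,1,0,1,1,0,0,0,0]
Step 7: insert b at [4, 10, 28] -> counters=[0,1,0,0,1,1,1,2,1,1,2,0,2,0,0,0,1,1,0,1,0,2,1,0,1,1,0,0,1,0]
Step 8: insert bh at [5, 12, 19] -> counters=[0,1,0,0,1,2,1,2,1,1,2,0,3,0,0,0,1,1,0,2,0,2,1,0,1,1,0,0,1,0]
Step 9: insert e at [8, 24, 25] -> counters=[0,1,0,0,1,2,1,2,2,1,2,0,3,0,0,0,1,1,0,2,0,2,1,0,2,2,0,0,1,0]
Step 10: insert jef at [1, 12, 16] -> counters=[0,2,0,0,1,2,1,2,2,1,2,0,4,0,0,0,2,1,0,2,0,2,1,0,2,2,0,0,1,0]
Final counters=[0,2,0,0,1,2,1,2,2,1,2,0,4,0,0,0,2,1,0,2,0,2,1,0,2,2,0,0,1,0] -> counters[7]=2

Answer: 2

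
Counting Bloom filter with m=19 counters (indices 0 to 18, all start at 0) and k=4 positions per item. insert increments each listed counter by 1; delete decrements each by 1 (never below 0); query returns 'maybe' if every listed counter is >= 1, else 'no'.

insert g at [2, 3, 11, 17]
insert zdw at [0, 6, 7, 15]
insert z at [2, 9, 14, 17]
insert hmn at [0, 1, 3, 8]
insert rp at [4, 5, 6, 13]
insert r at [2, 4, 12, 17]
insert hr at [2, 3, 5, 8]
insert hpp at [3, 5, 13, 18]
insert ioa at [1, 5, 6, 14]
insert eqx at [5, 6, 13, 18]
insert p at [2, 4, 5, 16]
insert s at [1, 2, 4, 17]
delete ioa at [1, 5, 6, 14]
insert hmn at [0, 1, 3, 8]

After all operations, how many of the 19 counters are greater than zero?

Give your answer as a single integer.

Answer: 18

Derivation:
Step 1: insert g at [2, 3, 11, 17] -> counters=[0,0,1,1,0,0,0,0,0,0,0,1,0,0,0,0,0,1,0]
Step 2: insert zdw at [0, 6, 7, 15] -> counters=[1,0,1,1,0,0,1,1,0,0,0,1,0,0,0,1,0,1,0]
Step 3: insert z at [2, 9, 14, 17] -> counters=[1,0,2,1,0,0,1,1,0,1,0,1,0,0,1,1,0,2,0]
Step 4: insert hmn at [0, 1, 3, 8] -> counters=[2,1,2,2,0,0,1,1,1,1,0,1,0,0,1,1,0,2,0]
Step 5: insert rp at [4, 5, 6, 13] -> counters=[2,1,2,2,1,1,2,1,1,1,0,1,0,1,1,1,0,2,0]
Step 6: insert r at [2, 4, 12, 17] -> counters=[2,1,3,2,2,1,2,1,1,1,0,1,1,1,1,1,0,3,0]
Step 7: insert hr at [2, 3, 5, 8] -> counters=[2,1,4,3,2,2,2,1,2,1,0,1,1,1,1,1,0,3,0]
Step 8: insert hpp at [3, 5, 13, 18] -> counters=[2,1,4,4,2,3,2,1,2,1,0,1,1,2,1,1,0,3,1]
Step 9: insert ioa at [1, 5, 6, 14] -> counters=[2,2,4,4,2,4,3,1,2,1,0,1,1,2,2,1,0,3,1]
Step 10: insert eqx at [5, 6, 13, 18] -> counters=[2,2,4,4,2,5,4,1,2,1,0,1,1,3,2,1,0,3,2]
Step 11: insert p at [2, 4, 5, 16] -> counters=[2,2,5,4,3,6,4,1,2,1,0,1,1,3,2,1,1,3,2]
Step 12: insert s at [1, 2, 4, 17] -> counters=[2,3,6,4,4,6,4,1,2,1,0,1,1,3,2,1,1,4,2]
Step 13: delete ioa at [1, 5, 6, 14] -> counters=[2,2,6,4,4,5,3,1,2,1,0,1,1,3,1,1,1,4,2]
Step 14: insert hmn at [0, 1, 3, 8] -> counters=[3,3,6,5,4,5,3,1,3,1,0,1,1,3,1,1,1,4,2]
Final counters=[3,3,6,5,4,5,3,1,3,1,0,1,1,3,1,1,1,4,2] -> 18 nonzero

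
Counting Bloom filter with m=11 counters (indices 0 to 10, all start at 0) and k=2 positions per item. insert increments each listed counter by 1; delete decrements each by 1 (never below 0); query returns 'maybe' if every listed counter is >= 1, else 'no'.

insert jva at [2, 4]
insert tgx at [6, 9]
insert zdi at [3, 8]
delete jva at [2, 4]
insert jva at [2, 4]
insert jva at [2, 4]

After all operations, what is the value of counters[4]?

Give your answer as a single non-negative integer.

Answer: 2

Derivation:
Step 1: insert jva at [2, 4] -> counters=[0,0,1,0,1,0,0,0,0,0,0]
Step 2: insert tgx at [6, 9] -> counters=[0,0,1,0,1,0,1,0,0,1,0]
Step 3: insert zdi at [3, 8] -> counters=[0,0,1,1,1,0,1,0,1,1,0]
Step 4: delete jva at [2, 4] -> counters=[0,0,0,1,0,0,1,0,1,1,0]
Step 5: insert jva at [2, 4] -> counters=[0,0,1,1,1,0,1,0,1,1,0]
Step 6: insert jva at [2, 4] -> counters=[0,0,2,1,2,0,1,0,1,1,0]
Final counters=[0,0,2,1,2,0,1,0,1,1,0] -> counters[4]=2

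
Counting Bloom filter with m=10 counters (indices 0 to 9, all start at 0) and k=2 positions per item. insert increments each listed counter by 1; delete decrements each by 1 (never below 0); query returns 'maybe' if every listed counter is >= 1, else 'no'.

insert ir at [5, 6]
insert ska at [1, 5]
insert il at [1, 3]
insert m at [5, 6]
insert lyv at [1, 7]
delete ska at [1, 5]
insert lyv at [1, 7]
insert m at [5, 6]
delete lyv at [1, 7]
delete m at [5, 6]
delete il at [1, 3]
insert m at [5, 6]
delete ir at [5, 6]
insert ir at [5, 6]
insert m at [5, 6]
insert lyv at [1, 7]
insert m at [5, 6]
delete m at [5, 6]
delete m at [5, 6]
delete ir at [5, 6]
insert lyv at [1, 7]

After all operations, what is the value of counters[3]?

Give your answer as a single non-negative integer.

Step 1: insert ir at [5, 6] -> counters=[0,0,0,0,0,1,1,0,0,0]
Step 2: insert ska at [1, 5] -> counters=[0,1,0,0,0,2,1,0,0,0]
Step 3: insert il at [1, 3] -> counters=[0,2,0,1,0,2,1,0,0,0]
Step 4: insert m at [5, 6] -> counters=[0,2,0,1,0,3,2,0,0,0]
Step 5: insert lyv at [1, 7] -> counters=[0,3,0,1,0,3,2,1,0,0]
Step 6: delete ska at [1, 5] -> counters=[0,2,0,1,0,2,2,1,0,0]
Step 7: insert lyv at [1, 7] -> counters=[0,3,0,1,0,2,2,2,0,0]
Step 8: insert m at [5, 6] -> counters=[0,3,0,1,0,3,3,2,0,0]
Step 9: delete lyv at [1, 7] -> counters=[0,2,0,1,0,3,3,1,0,0]
Step 10: delete m at [5, 6] -> counters=[0,2,0,1,0,2,2,1,0,0]
Step 11: delete il at [1, 3] -> counters=[0,1,0,0,0,2,2,1,0,0]
Step 12: insert m at [5, 6] -> counters=[0,1,0,0,0,3,3,1,0,0]
Step 13: delete ir at [5, 6] -> counters=[0,1,0,0,0,2,2,1,0,0]
Step 14: insert ir at [5, 6] -> counters=[0,1,0,0,0,3,3,1,0,0]
Step 15: insert m at [5, 6] -> counters=[0,1,0,0,0,4,4,1,0,0]
Step 16: insert lyv at [1, 7] -> counters=[0,2,0,0,0,4,4,2,0,0]
Step 17: insert m at [5, 6] -> counters=[0,2,0,0,0,5,5,2,0,0]
Step 18: delete m at [5, 6] -> counters=[0,2,0,0,0,4,4,2,0,0]
Step 19: delete m at [5, 6] -> counters=[0,2,0,0,0,3,3,2,0,0]
Step 20: delete ir at [5, 6] -> counters=[0,2,0,0,0,2,2,2,0,0]
Step 21: insert lyv at [1, 7] -> counters=[0,3,0,0,0,2,2,3,0,0]
Final counters=[0,3,0,0,0,2,2,3,0,0] -> counters[3]=0

Answer: 0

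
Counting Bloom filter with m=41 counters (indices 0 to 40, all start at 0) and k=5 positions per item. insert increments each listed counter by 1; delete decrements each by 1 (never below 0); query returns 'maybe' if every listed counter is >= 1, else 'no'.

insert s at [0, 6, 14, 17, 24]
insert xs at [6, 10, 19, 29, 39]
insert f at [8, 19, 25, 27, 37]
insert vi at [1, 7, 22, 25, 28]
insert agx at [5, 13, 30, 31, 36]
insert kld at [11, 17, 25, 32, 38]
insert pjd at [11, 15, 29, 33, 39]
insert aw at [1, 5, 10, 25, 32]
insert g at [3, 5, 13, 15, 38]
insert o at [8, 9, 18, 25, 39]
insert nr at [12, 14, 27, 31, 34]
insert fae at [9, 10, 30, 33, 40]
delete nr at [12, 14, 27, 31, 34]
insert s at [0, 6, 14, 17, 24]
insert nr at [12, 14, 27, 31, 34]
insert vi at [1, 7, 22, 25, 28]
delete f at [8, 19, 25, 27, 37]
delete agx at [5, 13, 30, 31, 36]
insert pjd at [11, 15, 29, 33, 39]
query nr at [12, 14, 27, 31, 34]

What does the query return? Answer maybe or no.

Answer: maybe

Derivation:
Step 1: insert s at [0, 6, 14, 17, 24] -> counters=[1,0,0,0,0,0,1,0,0,0,0,0,0,0,1,0,0,1,0,0,0,0,0,0,1,0,0,0,0,0,0,0,0,0,0,0,0,0,0,0,0]
Step 2: insert xs at [6, 10, 19, 29, 39] -> counters=[1,0,0,0,0,0,2,0,0,0,1,0,0,0,1,0,0,1,0,1,0,0,0,0,1,0,0,0,0,1,0,0,0,0,0,0,0,0,0,1,0]
Step 3: insert f at [8, 19, 25, 27, 37] -> counters=[1,0,0,0,0,0,2,0,1,0,1,0,0,0,1,0,0,1,0,2,0,0,0,0,1,1,0,1,0,1,0,0,0,0,0,0,0,1,0,1,0]
Step 4: insert vi at [1, 7, 22, 25, 28] -> counters=[1,1,0,0,0,0,2,1,1,0,1,0,0,0,1,0,0,1,0,2,0,0,1,0,1,2,0,1,1,1,0,0,0,0,0,0,0,1,0,1,0]
Step 5: insert agx at [5, 13, 30, 31, 36] -> counters=[1,1,0,0,0,1,2,1,1,0,1,0,0,1,1,0,0,1,0,2,0,0,1,0,1,2,0,1,1,1,1,1,0,0,0,0,1,1,0,1,0]
Step 6: insert kld at [11, 17, 25, 32, 38] -> counters=[1,1,0,0,0,1,2,1,1,0,1,1,0,1,1,0,0,2,0,2,0,0,1,0,1,3,0,1,1,1,1,1,1,0,0,0,1,1,1,1,0]
Step 7: insert pjd at [11, 15, 29, 33, 39] -> counters=[1,1,0,0,0,1,2,1,1,0,1,2,0,1,1,1,0,2,0,2,0,0,1,0,1,3,0,1,1,2,1,1,1,1,0,0,1,1,1,2,0]
Step 8: insert aw at [1, 5, 10, 25, 32] -> counters=[1,2,0,0,0,2,2,1,1,0,2,2,0,1,1,1,0,2,0,2,0,0,1,0,1,4,0,1,1,2,1,1,2,1,0,0,1,1,1,2,0]
Step 9: insert g at [3, 5, 13, 15, 38] -> counters=[1,2,0,1,0,3,2,1,1,0,2,2,0,2,1,2,0,2,0,2,0,0,1,0,1,4,0,1,1,2,1,1,2,1,0,0,1,1,2,2,0]
Step 10: insert o at [8, 9, 18, 25, 39] -> counters=[1,2,0,1,0,3,2,1,2,1,2,2,0,2,1,2,0,2,1,2,0,0,1,0,1,5,0,1,1,2,1,1,2,1,0,0,1,1,2,3,0]
Step 11: insert nr at [12, 14, 27, 31, 34] -> counters=[1,2,0,1,0,3,2,1,2,1,2,2,1,2,2,2,0,2,1,2,0,0,1,0,1,5,0,2,1,2,1,2,2,1,1,0,1,1,2,3,0]
Step 12: insert fae at [9, 10, 30, 33, 40] -> counters=[1,2,0,1,0,3,2,1,2,2,3,2,1,2,2,2,0,2,1,2,0,0,1,0,1,5,0,2,1,2,2,2,2,2,1,0,1,1,2,3,1]
Step 13: delete nr at [12, 14, 27, 31, 34] -> counters=[1,2,0,1,0,3,2,1,2,2,3,2,0,2,1,2,0,2,1,2,0,0,1,0,1,5,0,1,1,2,2,1,2,2,0,0,1,1,2,3,1]
Step 14: insert s at [0, 6, 14, 17, 24] -> counters=[2,2,0,1,0,3,3,1,2,2,3,2,0,2,2,2,0,3,1,2,0,0,1,0,2,5,0,1,1,2,2,1,2,2,0,0,1,1,2,3,1]
Step 15: insert nr at [12, 14, 27, 31, 34] -> counters=[2,2,0,1,0,3,3,1,2,2,3,2,1,2,3,2,0,3,1,2,0,0,1,0,2,5,0,2,1,2,2,2,2,2,1,0,1,1,2,3,1]
Step 16: insert vi at [1, 7, 22, 25, 28] -> counters=[2,3,0,1,0,3,3,2,2,2,3,2,1,2,3,2,0,3,1,2,0,0,2,0,2,6,0,2,2,2,2,2,2,2,1,0,1,1,2,3,1]
Step 17: delete f at [8, 19, 25, 27, 37] -> counters=[2,3,0,1,0,3,3,2,1,2,3,2,1,2,3,2,0,3,1,1,0,0,2,0,2,5,0,1,2,2,2,2,2,2,1,0,1,0,2,3,1]
Step 18: delete agx at [5, 13, 30, 31, 36] -> counters=[2,3,0,1,0,2,3,2,1,2,3,2,1,1,3,2,0,3,1,1,0,0,2,0,2,5,0,1,2,2,1,1,2,2,1,0,0,0,2,3,1]
Step 19: insert pjd at [11, 15, 29, 33, 39] -> counters=[2,3,0,1,0,2,3,2,1,2,3,3,1,1,3,3,0,3,1,1,0,0,2,0,2,5,0,1,2,3,1,1,2,3,1,0,0,0,2,4,1]
Query nr: check counters[12]=1 counters[14]=3 counters[27]=1 counters[31]=1 counters[34]=1 -> maybe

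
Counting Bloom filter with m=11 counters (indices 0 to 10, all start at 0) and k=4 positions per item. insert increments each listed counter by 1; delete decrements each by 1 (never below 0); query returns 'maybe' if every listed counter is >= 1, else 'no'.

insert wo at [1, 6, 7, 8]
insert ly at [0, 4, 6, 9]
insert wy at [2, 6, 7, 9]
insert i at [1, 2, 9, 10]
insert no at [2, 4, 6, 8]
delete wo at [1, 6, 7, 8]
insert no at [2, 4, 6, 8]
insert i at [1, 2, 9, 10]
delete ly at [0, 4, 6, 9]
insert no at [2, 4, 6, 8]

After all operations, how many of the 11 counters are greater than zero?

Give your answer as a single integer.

Step 1: insert wo at [1, 6, 7, 8] -> counters=[0,1,0,0,0,0,1,1,1,0,0]
Step 2: insert ly at [0, 4, 6, 9] -> counters=[1,1,0,0,1,0,2,1,1,1,0]
Step 3: insert wy at [2, 6, 7, 9] -> counters=[1,1,1,0,1,0,3,2,1,2,0]
Step 4: insert i at [1, 2, 9, 10] -> counters=[1,2,2,0,1,0,3,2,1,3,1]
Step 5: insert no at [2, 4, 6, 8] -> counters=[1,2,3,0,2,0,4,2,2,3,1]
Step 6: delete wo at [1, 6, 7, 8] -> counters=[1,1,3,0,2,0,3,1,1,3,1]
Step 7: insert no at [2, 4, 6, 8] -> counters=[1,1,4,0,3,0,4,1,2,3,1]
Step 8: insert i at [1, 2, 9, 10] -> counters=[1,2,5,0,3,0,4,1,2,4,2]
Step 9: delete ly at [0, 4, 6, 9] -> counters=[0,2,5,0,2,0,3,1,2,3,2]
Step 10: insert no at [2, 4, 6, 8] -> counters=[0,2,6,0,3,0,4,1,3,3,2]
Final counters=[0,2,6,0,3,0,4,1,3,3,2] -> 8 nonzero

Answer: 8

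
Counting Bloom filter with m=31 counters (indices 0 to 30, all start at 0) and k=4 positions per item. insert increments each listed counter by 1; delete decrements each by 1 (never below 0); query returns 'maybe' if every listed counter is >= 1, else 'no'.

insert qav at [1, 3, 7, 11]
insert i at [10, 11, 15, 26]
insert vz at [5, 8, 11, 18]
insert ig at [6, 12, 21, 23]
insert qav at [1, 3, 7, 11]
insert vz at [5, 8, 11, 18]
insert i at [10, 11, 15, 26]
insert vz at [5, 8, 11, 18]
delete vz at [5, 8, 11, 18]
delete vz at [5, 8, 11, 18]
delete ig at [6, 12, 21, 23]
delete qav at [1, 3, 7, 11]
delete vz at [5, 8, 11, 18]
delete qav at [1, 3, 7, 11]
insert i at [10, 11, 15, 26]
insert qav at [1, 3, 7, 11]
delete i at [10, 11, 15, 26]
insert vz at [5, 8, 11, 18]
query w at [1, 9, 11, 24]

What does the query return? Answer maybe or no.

Answer: no

Derivation:
Step 1: insert qav at [1, 3, 7, 11] -> counters=[0,1,0,1,0,0,0,1,0,0,0,1,0,0,0,0,0,0,0,0,0,0,0,0,0,0,0,0,0,0,0]
Step 2: insert i at [10, 11, 15, 26] -> counters=[0,1,0,1,0,0,0,1,0,0,1,2,0,0,0,1,0,0,0,0,0,0,0,0,0,0,1,0,0,0,0]
Step 3: insert vz at [5, 8, 11, 18] -> counters=[0,1,0,1,0,1,0,1,1,0,1,3,0,0,0,1,0,0,1,0,0,0,0,0,0,0,1,0,0,0,0]
Step 4: insert ig at [6, 12, 21, 23] -> counters=[0,1,0,1,0,1,1,1,1,0,1,3,1,0,0,1,0,0,1,0,0,1,0,1,0,0,1,0,0,0,0]
Step 5: insert qav at [1, 3, 7, 11] -> counters=[0,2,0,2,0,1,1,2,1,0,1,4,1,0,0,1,0,0,1,0,0,1,0,1,0,0,1,0,0,0,0]
Step 6: insert vz at [5, 8, 11, 18] -> counters=[0,2,0,2,0,2,1,2,2,0,1,5,1,0,0,1,0,0,2,0,0,1,0,1,0,0,1,0,0,0,0]
Step 7: insert i at [10, 11, 15, 26] -> counters=[0,2,0,2,0,2,1,2,2,0,2,6,1,0,0,2,0,0,2,0,0,1,0,1,0,0,2,0,0,0,0]
Step 8: insert vz at [5, 8, 11, 18] -> counters=[0,2,0,2,0,3,1,2,3,0,2,7,1,0,0,2,0,0,3,0,0,1,0,1,0,0,2,0,0,0,0]
Step 9: delete vz at [5, 8, 11, 18] -> counters=[0,2,0,2,0,2,1,2,2,0,2,6,1,0,0,2,0,0,2,0,0,1,0,1,0,0,2,0,0,0,0]
Step 10: delete vz at [5, 8, 11, 18] -> counters=[0,2,0,2,0,1,1,2,1,0,2,5,1,0,0,2,0,0,1,0,0,1,0,1,0,0,2,0,0,0,0]
Step 11: delete ig at [6, 12, 21, 23] -> counters=[0,2,0,2,0,1,0,2,1,0,2,5,0,0,0,2,0,0,1,0,0,0,0,0,0,0,2,0,0,0,0]
Step 12: delete qav at [1, 3, 7, 11] -> counters=[0,1,0,1,0,1,0,1,1,0,2,4,0,0,0,2,0,0,1,0,0,0,0,0,0,0,2,0,0,0,0]
Step 13: delete vz at [5, 8, 11, 18] -> counters=[0,1,0,1,0,0,0,1,0,0,2,3,0,0,0,2,0,0,0,0,0,0,0,0,0,0,2,0,0,0,0]
Step 14: delete qav at [1, 3, 7, 11] -> counters=[0,0,0,0,0,0,0,0,0,0,2,2,0,0,0,2,0,0,0,0,0,0,0,0,0,0,2,0,0,0,0]
Step 15: insert i at [10, 11, 15, 26] -> counters=[0,0,0,0,0,0,0,0,0,0,3,3,0,0,0,3,0,0,0,0,0,0,0,0,0,0,3,0,0,0,0]
Step 16: insert qav at [1, 3, 7, 11] -> counters=[0,1,0,1,0,0,0,1,0,0,3,4,0,0,0,3,0,0,0,0,0,0,0,0,0,0,3,0,0,0,0]
Step 17: delete i at [10, 11, 15, 26] -> counters=[0,1,0,1,0,0,0,1,0,0,2,3,0,0,0,2,0,0,0,0,0,0,0,0,0,0,2,0,0,0,0]
Step 18: insert vz at [5, 8, 11, 18] -> counters=[0,1,0,1,0,1,0,1,1,0,2,4,0,0,0,2,0,0,1,0,0,0,0,0,0,0,2,0,0,0,0]
Query w: check counters[1]=1 counters[9]=0 counters[11]=4 counters[24]=0 -> no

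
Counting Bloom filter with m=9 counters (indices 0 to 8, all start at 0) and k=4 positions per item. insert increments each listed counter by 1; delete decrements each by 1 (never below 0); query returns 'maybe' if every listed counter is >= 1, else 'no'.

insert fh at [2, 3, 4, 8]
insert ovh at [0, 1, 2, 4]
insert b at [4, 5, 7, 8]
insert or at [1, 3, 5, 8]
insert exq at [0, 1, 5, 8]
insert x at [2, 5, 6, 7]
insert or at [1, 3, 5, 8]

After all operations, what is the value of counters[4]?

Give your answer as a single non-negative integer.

Answer: 3

Derivation:
Step 1: insert fh at [2, 3, 4, 8] -> counters=[0,0,1,1,1,0,0,0,1]
Step 2: insert ovh at [0, 1, 2, 4] -> counters=[1,1,2,1,2,0,0,0,1]
Step 3: insert b at [4, 5, 7, 8] -> counters=[1,1,2,1,3,1,0,1,2]
Step 4: insert or at [1, 3, 5, 8] -> counters=[1,2,2,2,3,2,0,1,3]
Step 5: insert exq at [0, 1, 5, 8] -> counters=[2,3,2,2,3,3,0,1,4]
Step 6: insert x at [2, 5, 6, 7] -> counters=[2,3,3,2,3,4,1,2,4]
Step 7: insert or at [1, 3, 5, 8] -> counters=[2,4,3,3,3,5,1,2,5]
Final counters=[2,4,3,3,3,5,1,2,5] -> counters[4]=3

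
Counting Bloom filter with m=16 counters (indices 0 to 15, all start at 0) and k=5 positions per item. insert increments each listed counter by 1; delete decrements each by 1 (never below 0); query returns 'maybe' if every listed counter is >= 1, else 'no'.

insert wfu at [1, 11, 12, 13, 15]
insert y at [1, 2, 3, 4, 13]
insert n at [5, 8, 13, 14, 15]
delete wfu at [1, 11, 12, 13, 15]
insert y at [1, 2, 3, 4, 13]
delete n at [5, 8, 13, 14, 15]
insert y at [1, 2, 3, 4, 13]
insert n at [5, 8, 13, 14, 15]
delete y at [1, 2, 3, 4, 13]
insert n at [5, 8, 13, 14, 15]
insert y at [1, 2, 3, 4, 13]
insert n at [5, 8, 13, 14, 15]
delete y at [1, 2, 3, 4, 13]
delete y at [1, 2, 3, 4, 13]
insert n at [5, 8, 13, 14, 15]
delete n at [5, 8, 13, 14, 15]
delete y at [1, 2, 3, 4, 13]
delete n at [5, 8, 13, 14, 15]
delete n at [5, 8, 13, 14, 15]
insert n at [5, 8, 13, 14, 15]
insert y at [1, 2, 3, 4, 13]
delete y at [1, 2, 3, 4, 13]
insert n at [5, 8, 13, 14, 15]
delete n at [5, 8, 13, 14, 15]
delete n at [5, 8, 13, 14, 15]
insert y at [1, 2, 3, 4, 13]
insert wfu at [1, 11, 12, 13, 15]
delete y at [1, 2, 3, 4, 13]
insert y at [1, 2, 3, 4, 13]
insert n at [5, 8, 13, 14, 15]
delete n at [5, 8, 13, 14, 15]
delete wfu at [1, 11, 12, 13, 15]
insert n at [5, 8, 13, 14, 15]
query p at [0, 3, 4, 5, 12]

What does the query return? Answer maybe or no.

Answer: no

Derivation:
Step 1: insert wfu at [1, 11, 12, 13, 15] -> counters=[0,1,0,0,0,0,0,0,0,0,0,1,1,1,0,1]
Step 2: insert y at [1, 2, 3, 4, 13] -> counters=[0,2,1,1,1,0,0,0,0,0,0,1,1,2,0,1]
Step 3: insert n at [5, 8, 13, 14, 15] -> counters=[0,2,1,1,1,1,0,0,1,0,0,1,1,3,1,2]
Step 4: delete wfu at [1, 11, 12, 13, 15] -> counters=[0,1,1,1,1,1,0,0,1,0,0,0,0,2,1,1]
Step 5: insert y at [1, 2, 3, 4, 13] -> counters=[0,2,2,2,2,1,0,0,1,0,0,0,0,3,1,1]
Step 6: delete n at [5, 8, 13, 14, 15] -> counters=[0,2,2,2,2,0,0,0,0,0,0,0,0,2,0,0]
Step 7: insert y at [1, 2, 3, 4, 13] -> counters=[0,3,3,3,3,0,0,0,0,0,0,0,0,3,0,0]
Step 8: insert n at [5, 8, 13, 14, 15] -> counters=[0,3,3,3,3,1,0,0,1,0,0,0,0,4,1,1]
Step 9: delete y at [1, 2, 3, 4, 13] -> counters=[0,2,2,2,2,1,0,0,1,0,0,0,0,3,1,1]
Step 10: insert n at [5, 8, 13, 14, 15] -> counters=[0,2,2,2,2,2,0,0,2,0,0,0,0,4,2,2]
Step 11: insert y at [1, 2, 3, 4, 13] -> counters=[0,3,3,3,3,2,0,0,2,0,0,0,0,5,2,2]
Step 12: insert n at [5, 8, 13, 14, 15] -> counters=[0,3,3,3,3,3,0,0,3,0,0,0,0,6,3,3]
Step 13: delete y at [1, 2, 3, 4, 13] -> counters=[0,2,2,2,2,3,0,0,3,0,0,0,0,5,3,3]
Step 14: delete y at [1, 2, 3, 4, 13] -> counters=[0,1,1,1,1,3,0,0,3,0,0,0,0,4,3,3]
Step 15: insert n at [5, 8, 13, 14, 15] -> counters=[0,1,1,1,1,4,0,0,4,0,0,0,0,5,4,4]
Step 16: delete n at [5, 8, 13, 14, 15] -> counters=[0,1,1,1,1,3,0,0,3,0,0,0,0,4,3,3]
Step 17: delete y at [1, 2, 3, 4, 13] -> counters=[0,0,0,0,0,3,0,0,3,0,0,0,0,3,3,3]
Step 18: delete n at [5, 8, 13, 14, 15] -> counters=[0,0,0,0,0,2,0,0,2,0,0,0,0,2,2,2]
Step 19: delete n at [5, 8, 13, 14, 15] -> counters=[0,0,0,0,0,1,0,0,1,0,0,0,0,1,1,1]
Step 20: insert n at [5, 8, 13, 14, 15] -> counters=[0,0,0,0,0,2,0,0,2,0,0,0,0,2,2,2]
Step 21: insert y at [1, 2, 3, 4, 13] -> counters=[0,1,1,1,1,2,0,0,2,0,0,0,0,3,2,2]
Step 22: delete y at [1, 2, 3, 4, 13] -> counters=[0,0,0,0,0,2,0,0,2,0,0,0,0,2,2,2]
Step 23: insert n at [5, 8, 13, 14, 15] -> counters=[0,0,0,0,0,3,0,0,3,0,0,0,0,3,3,3]
Step 24: delete n at [5, 8, 13, 14, 15] -> counters=[0,0,0,0,0,2,0,0,2,0,0,0,0,2,2,2]
Step 25: delete n at [5, 8, 13, 14, 15] -> counters=[0,0,0,0,0,1,0,0,1,0,0,0,0,1,1,1]
Step 26: insert y at [1, 2, 3, 4, 13] -> counters=[0,1,1,1,1,1,0,0,1,0,0,0,0,2,1,1]
Step 27: insert wfu at [1, 11, 12, 13, 15] -> counters=[0,2,1,1,1,1,0,0,1,0,0,1,1,3,1,2]
Step 28: delete y at [1, 2, 3, 4, 13] -> counters=[0,1,0,0,0,1,0,0,1,0,0,1,1,2,1,2]
Step 29: insert y at [1, 2, 3, 4, 13] -> counters=[0,2,1,1,1,1,0,0,1,0,0,1,1,3,1,2]
Step 30: insert n at [5, 8, 13, 14, 15] -> counters=[0,2,1,1,1,2,0,0,2,0,0,1,1,4,2,3]
Step 31: delete n at [5, 8, 13, 14, 15] -> counters=[0,2,1,1,1,1,0,0,1,0,0,1,1,3,1,2]
Step 32: delete wfu at [1, 11, 12, 13, 15] -> counters=[0,1,1,1,1,1,0,0,1,0,0,0,0,2,1,1]
Step 33: insert n at [5, 8, 13, 14, 15] -> counters=[0,1,1,1,1,2,0,0,2,0,0,0,0,3,2,2]
Query p: check counters[0]=0 counters[3]=1 counters[4]=1 counters[5]=2 counters[12]=0 -> no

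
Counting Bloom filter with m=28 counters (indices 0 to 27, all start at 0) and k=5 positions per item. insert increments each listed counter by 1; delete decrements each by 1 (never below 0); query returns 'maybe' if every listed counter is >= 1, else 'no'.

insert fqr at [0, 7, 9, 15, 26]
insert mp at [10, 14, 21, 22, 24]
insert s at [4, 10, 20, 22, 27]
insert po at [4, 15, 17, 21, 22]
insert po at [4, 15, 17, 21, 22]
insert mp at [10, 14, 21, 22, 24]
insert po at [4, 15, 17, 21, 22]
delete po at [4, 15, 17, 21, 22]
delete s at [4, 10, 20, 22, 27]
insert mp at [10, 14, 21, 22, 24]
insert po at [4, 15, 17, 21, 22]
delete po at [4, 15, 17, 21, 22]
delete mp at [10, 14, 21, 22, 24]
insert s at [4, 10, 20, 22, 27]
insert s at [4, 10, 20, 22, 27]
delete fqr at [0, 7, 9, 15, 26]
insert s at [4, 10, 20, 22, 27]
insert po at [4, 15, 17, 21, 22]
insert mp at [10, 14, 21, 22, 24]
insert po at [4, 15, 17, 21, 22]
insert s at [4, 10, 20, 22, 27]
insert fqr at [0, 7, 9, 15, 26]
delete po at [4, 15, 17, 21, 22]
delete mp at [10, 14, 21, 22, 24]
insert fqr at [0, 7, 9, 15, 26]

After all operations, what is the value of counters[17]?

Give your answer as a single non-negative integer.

Step 1: insert fqr at [0, 7, 9, 15, 26] -> counters=[1,0,0,0,0,0,0,1,0,1,0,0,0,0,0,1,0,0,0,0,0,0,0,0,0,0,1,0]
Step 2: insert mp at [10, 14, 21, 22, 24] -> counters=[1,0,0,0,0,0,0,1,0,1,1,0,0,0,1,1,0,0,0,0,0,1,1,0,1,0,1,0]
Step 3: insert s at [4, 10, 20, 22, 27] -> counters=[1,0,0,0,1,0,0,1,0,1,2,0,0,0,1,1,0,0,0,0,1,1,2,0,1,0,1,1]
Step 4: insert po at [4, 15, 17, 21, 22] -> counters=[1,0,0,0,2,0,0,1,0,1,2,0,0,0,1,2,0,1,0,0,1,2,3,0,1,0,1,1]
Step 5: insert po at [4, 15, 17, 21, 22] -> counters=[1,0,0,0,3,0,0,1,0,1,2,0,0,0,1,3,0,2,0,0,1,3,4,0,1,0,1,1]
Step 6: insert mp at [10, 14, 21, 22, 24] -> counters=[1,0,0,0,3,0,0,1,0,1,3,0,0,0,2,3,0,2,0,0,1,4,5,0,2,0,1,1]
Step 7: insert po at [4, 15, 17, 21, 22] -> counters=[1,0,0,0,4,0,0,1,0,1,3,0,0,0,2,4,0,3,0,0,1,5,6,0,2,0,1,1]
Step 8: delete po at [4, 15, 17, 21, 22] -> counters=[1,0,0,0,3,0,0,1,0,1,3,0,0,0,2,3,0,2,0,0,1,4,5,0,2,0,1,1]
Step 9: delete s at [4, 10, 20, 22, 27] -> counters=[1,0,0,0,2,0,0,1,0,1,2,0,0,0,2,3,0,2,0,0,0,4,4,0,2,0,1,0]
Step 10: insert mp at [10, 14, 21, 22, 24] -> counters=[1,0,0,0,2,0,0,1,0,1,3,0,0,0,3,3,0,2,0,0,0,5,5,0,3,0,1,0]
Step 11: insert po at [4, 15, 17, 21, 22] -> counters=[1,0,0,0,3,0,0,1,0,1,3,0,0,0,3,4,0,3,0,0,0,6,6,0,3,0,1,0]
Step 12: delete po at [4, 15, 17, 21, 22] -> counters=[1,0,0,0,2,0,0,1,0,1,3,0,0,0,3,3,0,2,0,0,0,5,5,0,3,0,1,0]
Step 13: delete mp at [10, 14, 21, 22, 24] -> counters=[1,0,0,0,2,0,0,1,0,1,2,0,0,0,2,3,0,2,0,0,0,4,4,0,2,0,1,0]
Step 14: insert s at [4, 10, 20, 22, 27] -> counters=[1,0,0,0,3,0,0,1,0,1,3,0,0,0,2,3,0,2,0,0,1,4,5,0,2,0,1,1]
Step 15: insert s at [4, 10, 20, 22, 27] -> counters=[1,0,0,0,4,0,0,1,0,1,4,0,0,0,2,3,0,2,0,0,2,4,6,0,2,0,1,2]
Step 16: delete fqr at [0, 7, 9, 15, 26] -> counters=[0,0,0,0,4,0,0,0,0,0,4,0,0,0,2,2,0,2,0,0,2,4,6,0,2,0,0,2]
Step 17: insert s at [4, 10, 20, 22, 27] -> counters=[0,0,0,0,5,0,0,0,0,0,5,0,0,0,2,2,0,2,0,0,3,4,7,0,2,0,0,3]
Step 18: insert po at [4, 15, 17, 21, 22] -> counters=[0,0,0,0,6,0,0,0,0,0,5,0,0,0,2,3,0,3,0,0,3,5,8,0,2,0,0,3]
Step 19: insert mp at [10, 14, 21, 22, 24] -> counters=[0,0,0,0,6,0,0,0,0,0,6,0,0,0,3,3,0,3,0,0,3,6,9,0,3,0,0,3]
Step 20: insert po at [4, 15, 17, 21, 22] -> counters=[0,0,0,0,7,0,0,0,0,0,6,0,0,0,3,4,0,4,0,0,3,7,10,0,3,0,0,3]
Step 21: insert s at [4, 10, 20, 22, 27] -> counters=[0,0,0,0,8,0,0,0,0,0,7,0,0,0,3,4,0,4,0,0,4,7,11,0,3,0,0,4]
Step 22: insert fqr at [0, 7, 9, 15, 26] -> counters=[1,0,0,0,8,0,0,1,0,1,7,0,0,0,3,5,0,4,0,0,4,7,11,0,3,0,1,4]
Step 23: delete po at [4, 15, 17, 21, 22] -> counters=[1,0,0,0,7,0,0,1,0,1,7,0,0,0,3,4,0,3,0,0,4,6,10,0,3,0,1,4]
Step 24: delete mp at [10, 14, 21, 22, 24] -> counters=[1,0,0,0,7,0,0,1,0,1,6,0,0,0,2,4,0,3,0,0,4,5,9,0,2,0,1,4]
Step 25: insert fqr at [0, 7, 9, 15, 26] -> counters=[2,0,0,0,7,0,0,2,0,2,6,0,0,0,2,5,0,3,0,0,4,5,9,0,2,0,2,4]
Final counters=[2,0,0,0,7,0,0,2,0,2,6,0,0,0,2,5,0,3,0,0,4,5,9,0,2,0,2,4] -> counters[17]=3

Answer: 3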